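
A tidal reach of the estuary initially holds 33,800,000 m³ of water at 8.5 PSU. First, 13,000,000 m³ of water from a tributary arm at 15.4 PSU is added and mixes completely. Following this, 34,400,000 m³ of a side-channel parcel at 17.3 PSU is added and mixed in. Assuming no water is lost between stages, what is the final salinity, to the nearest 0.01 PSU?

13.33 PSU

Weighted by volume,
Initial salt = 33,800,000×8.5 = 287,300,000
After stage 1: salt = 287,300,000 + 13,000,000×15.4 = 487,500,000; volume = 46,800,000 m³; S = 10.417 PSU
After stage 2: salt = 487,500,000 + 34,400,000×17.3 = 1,082,620,000; volume = 81,200,000 m³
S = 1,082,620,000 / 81,200,000 = 13.3328 PSU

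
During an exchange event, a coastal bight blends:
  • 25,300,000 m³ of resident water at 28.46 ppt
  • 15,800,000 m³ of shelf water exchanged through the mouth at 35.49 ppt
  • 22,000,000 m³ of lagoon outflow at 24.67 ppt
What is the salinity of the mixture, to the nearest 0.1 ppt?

Total salt / total volume:
salt = 25,300,000×28.46 + 15,800,000×35.49 + 22,000,000×24.67 = 720,038,000 + 560,742,000 + 542,740,000 = 1,823,520,000
volume = 25,300,000 + 15,800,000 + 22,000,000 = 63,100,000 m³
S = 1,823,520,000 / 63,100,000 = 28.899 ppt

28.9 ppt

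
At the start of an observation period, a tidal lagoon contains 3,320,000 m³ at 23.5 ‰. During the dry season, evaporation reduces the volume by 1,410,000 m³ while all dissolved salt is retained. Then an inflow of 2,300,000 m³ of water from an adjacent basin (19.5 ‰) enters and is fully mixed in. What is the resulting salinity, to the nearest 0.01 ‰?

After evaporation: salt = 3,320,000×23.5 = 78,020,000; volume = 3,320,000 − 1,410,000 = 1,910,000 m³
After mixing: salt = 78,020,000 + 2,300,000×19.5 = 122,870,000; volume = 1,910,000 + 2,300,000 = 4,210,000 m³
S = 122,870,000 / 4,210,000 = 29.1853 ‰

29.19 ‰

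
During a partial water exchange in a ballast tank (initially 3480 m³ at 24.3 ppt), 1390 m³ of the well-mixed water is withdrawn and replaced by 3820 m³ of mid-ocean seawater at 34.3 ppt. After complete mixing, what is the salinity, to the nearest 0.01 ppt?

30.76 ppt

Remaining after removal: 2,090 m³ at 24.3 ppt (salt = 50,787)
After addition: salt = 50,787 + 3,820×34.3 = 181,813; volume = 5,910 m³
S = 181,813 / 5,910 = 30.7636 ppt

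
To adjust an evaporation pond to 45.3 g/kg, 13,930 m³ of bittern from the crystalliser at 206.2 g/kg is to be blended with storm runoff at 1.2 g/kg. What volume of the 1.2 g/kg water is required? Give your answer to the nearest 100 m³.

50800 m³

Salt balance: 13,930×206.2 + V×1.2 = (13,930+V)×45.3
2,872,366 + 1.2V = 631,029 + 45.3V
2,241,337 = 44.1V
V = 50,823.97 m³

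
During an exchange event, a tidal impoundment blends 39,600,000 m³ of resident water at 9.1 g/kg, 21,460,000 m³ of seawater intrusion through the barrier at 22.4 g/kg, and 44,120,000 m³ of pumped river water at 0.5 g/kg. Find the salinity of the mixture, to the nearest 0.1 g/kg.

Salt balance:
salt = 39,600,000×9.1 + 21,460,000×22.4 + 44,120,000×0.5 = 360,360,000 + 480,704,000 + 22,060,000 = 863,124,000
volume = 39,600,000 + 21,460,000 + 44,120,000 = 105,180,000 m³
S = 863,124,000 / 105,180,000 = 8.206 g/kg

8.2 g/kg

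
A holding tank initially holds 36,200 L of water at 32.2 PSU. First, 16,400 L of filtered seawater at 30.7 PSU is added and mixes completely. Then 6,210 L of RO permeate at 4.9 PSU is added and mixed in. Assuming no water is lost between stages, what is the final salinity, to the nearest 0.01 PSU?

28.90 PSU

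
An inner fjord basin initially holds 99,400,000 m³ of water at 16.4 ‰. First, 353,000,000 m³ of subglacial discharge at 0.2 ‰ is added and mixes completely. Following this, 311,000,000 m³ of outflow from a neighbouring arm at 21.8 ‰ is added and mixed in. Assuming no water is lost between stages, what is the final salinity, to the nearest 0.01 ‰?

11.11 ‰

Total salt / total volume:
Initial salt = 99,400,000×16.4 = 1,630,160,000
After stage 1: salt = 1,630,160,000 + 353,000,000×0.2 = 1,700,760,000; volume = 452,400,000 m³; S = 3.759 ‰
After stage 2: salt = 1,700,760,000 + 311,000,000×21.8 = 8,480,560,000; volume = 763,400,000 m³
S = 8,480,560,000 / 763,400,000 = 11.1089 ‰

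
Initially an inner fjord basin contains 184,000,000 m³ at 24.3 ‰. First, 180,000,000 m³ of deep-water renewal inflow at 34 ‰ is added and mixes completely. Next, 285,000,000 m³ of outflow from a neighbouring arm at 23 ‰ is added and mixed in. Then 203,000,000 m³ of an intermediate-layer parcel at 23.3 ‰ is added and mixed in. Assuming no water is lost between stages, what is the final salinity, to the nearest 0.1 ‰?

Weighted by volume,
Initial salt = 184,000,000×24.3 = 4,471,200,000
After stage 1: salt = 4,471,200,000 + 180,000,000×34 = 10,591,200,000; volume = 364,000,000 m³; S = 29.097 ‰
After stage 2: salt = 10,591,200,000 + 285,000,000×23 = 17,146,200,000; volume = 649,000,000 m³; S = 26.419 ‰
After stage 3: salt = 17,146,200,000 + 203,000,000×23.3 = 21,876,100,000; volume = 852,000,000 m³
S = 21,876,100,000 / 852,000,000 = 25.6762 ‰

25.7 ‰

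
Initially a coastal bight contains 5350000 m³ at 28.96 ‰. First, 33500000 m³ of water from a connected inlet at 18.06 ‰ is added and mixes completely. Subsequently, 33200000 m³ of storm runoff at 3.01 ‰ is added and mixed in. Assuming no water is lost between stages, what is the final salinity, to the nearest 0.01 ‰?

Conserving salt mass:
Initial salt = 5,350,000×28.96 = 154,936,000
After stage 1: salt = 154,936,000 + 33,500,000×18.06 = 759,946,000; volume = 38,850,000 m³; S = 19.561 ‰
After stage 2: salt = 759,946,000 + 33,200,000×3.01 = 859,878,000; volume = 72,050,000 m³
S = 859,878,000 / 72,050,000 = 11.9345 ‰

11.93 ‰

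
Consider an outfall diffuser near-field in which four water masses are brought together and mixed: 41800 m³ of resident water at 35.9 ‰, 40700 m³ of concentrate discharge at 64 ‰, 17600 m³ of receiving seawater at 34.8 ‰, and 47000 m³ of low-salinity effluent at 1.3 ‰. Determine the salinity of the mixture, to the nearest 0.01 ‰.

32.49 ‰

By conservation of dissolved salt,
salt = 41,800×35.9 + 40,700×64 + 17,600×34.8 + 47,000×1.3 = 1,500,620 + 2,604,800 + 612,480 + 61,100 = 4,779,000
volume = 41,800 + 40,700 + 17,600 + 47,000 = 147,100 m³
S = 4,779,000 / 147,100 = 32.4881 ‰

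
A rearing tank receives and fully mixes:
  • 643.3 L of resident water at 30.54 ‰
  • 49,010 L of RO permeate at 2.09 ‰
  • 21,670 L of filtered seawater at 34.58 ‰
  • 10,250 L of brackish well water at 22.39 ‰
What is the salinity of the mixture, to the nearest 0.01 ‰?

13.50 ‰

Total salt / total volume:
salt = 643.3×30.54 + 49,010×2.09 + 21,670×34.58 + 10,250×22.39 = 19,646.382 + 102,430.9 + 749,348.6 + 229,497.5 = 1,100,923.382
volume = 643.3 + 49,010 + 21,670 + 10,250 = 81,573.3 L
S = 1,100,923.382 / 81,573.3 = 13.4961 ‰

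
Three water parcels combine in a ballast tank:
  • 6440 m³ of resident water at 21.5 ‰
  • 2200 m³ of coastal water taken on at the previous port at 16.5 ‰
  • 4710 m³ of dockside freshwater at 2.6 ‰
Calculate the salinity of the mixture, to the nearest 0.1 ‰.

14.0 ‰

Total salt / total volume:
salt = 6,440×21.5 + 2,200×16.5 + 4,710×2.6 = 138,460 + 36,300 + 12,246 = 187,006
volume = 6,440 + 2,200 + 4,710 = 13,350 m³
S = 187,006 / 13,350 = 14.008 ‰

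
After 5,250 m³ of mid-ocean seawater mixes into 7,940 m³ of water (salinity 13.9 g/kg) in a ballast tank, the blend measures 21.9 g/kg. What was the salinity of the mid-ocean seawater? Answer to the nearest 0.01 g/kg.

34.00 g/kg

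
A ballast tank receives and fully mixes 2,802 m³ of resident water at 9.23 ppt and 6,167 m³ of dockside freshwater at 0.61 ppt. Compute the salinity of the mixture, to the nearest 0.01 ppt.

3.30 ppt

Conserving salt mass:
salt = 2,802×9.23 + 6,167×0.61 = 25,862.46 + 3,761.87 = 29,624.33
volume = 2,802 + 6,167 = 8,969 m³
S = 29,624.33 / 8,969 = 3.303 ppt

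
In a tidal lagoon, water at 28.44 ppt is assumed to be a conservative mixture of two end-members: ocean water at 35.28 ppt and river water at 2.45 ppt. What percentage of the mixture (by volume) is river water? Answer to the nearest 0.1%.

20.8%

Let f be the freshwater fraction. Salt balance per unit volume:
f×2.45 + (1−f)×35.28 = 28.44
f = (35.28 − 28.44) / (35.28 − 2.45) = 6.84/32.83 = 0.2083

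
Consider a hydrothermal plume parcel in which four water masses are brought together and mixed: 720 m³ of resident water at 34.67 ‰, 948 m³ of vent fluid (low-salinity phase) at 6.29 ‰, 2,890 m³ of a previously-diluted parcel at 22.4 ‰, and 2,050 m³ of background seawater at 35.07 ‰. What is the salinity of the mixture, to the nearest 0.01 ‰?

Weighted by volume,
salt = 720×34.67 + 948×6.29 + 2,890×22.4 + 2,050×35.07 = 24,962.4 + 5,962.92 + 64,736 + 71,893.5 = 167,554.82
volume = 720 + 948 + 2,890 + 2,050 = 6,608 m³
S = 167,554.82 / 6,608 = 25.3564 ‰

25.36 ‰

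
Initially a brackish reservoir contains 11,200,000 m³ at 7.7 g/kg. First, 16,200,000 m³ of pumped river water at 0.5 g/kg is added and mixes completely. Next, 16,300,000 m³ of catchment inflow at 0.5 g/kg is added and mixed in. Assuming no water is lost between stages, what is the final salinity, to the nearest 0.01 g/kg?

2.35 g/kg

Salt balance:
Initial salt = 11,200,000×7.7 = 86,240,000
After stage 1: salt = 86,240,000 + 16,200,000×0.5 = 94,340,000; volume = 27,400,000 m³; S = 3.443 g/kg
After stage 2: salt = 94,340,000 + 16,300,000×0.5 = 102,490,000; volume = 43,700,000 m³
S = 102,490,000 / 43,700,000 = 2.3453 g/kg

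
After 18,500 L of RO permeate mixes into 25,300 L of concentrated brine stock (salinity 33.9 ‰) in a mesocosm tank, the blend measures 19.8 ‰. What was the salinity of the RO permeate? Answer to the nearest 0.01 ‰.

0.52 ‰

Salt balance: 25,300×33.9 + 18,500×S = 43,800×19.8
857,670 + 18,500·S = 867,240
S = (867,240 − 857,670) / 18,500 = 0.5173 ‰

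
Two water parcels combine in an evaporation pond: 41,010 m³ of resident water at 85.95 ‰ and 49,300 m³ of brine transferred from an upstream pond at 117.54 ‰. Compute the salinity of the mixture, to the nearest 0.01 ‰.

Conserving salt mass:
salt = 41,010×85.95 + 49,300×117.54 = 3,524,809.5 + 5,794,722 = 9,319,531.5
volume = 41,010 + 49,300 = 90,310 m³
S = 9,319,531.5 / 90,310 = 103.1949 ‰

103.19 ‰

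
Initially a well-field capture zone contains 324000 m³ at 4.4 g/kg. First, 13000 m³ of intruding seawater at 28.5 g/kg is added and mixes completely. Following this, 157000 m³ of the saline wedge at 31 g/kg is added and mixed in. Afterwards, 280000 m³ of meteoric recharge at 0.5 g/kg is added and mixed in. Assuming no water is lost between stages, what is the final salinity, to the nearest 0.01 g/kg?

Mass of salt is conserved:
Initial salt = 324,000×4.4 = 1,425,600
After stage 1: salt = 1,425,600 + 13,000×28.5 = 1,796,100; volume = 337,000 m³; S = 5.33 g/kg
After stage 2: salt = 1,796,100 + 157,000×31 = 6,663,100; volume = 494,000 m³; S = 13.488 g/kg
After stage 3: salt = 6,663,100 + 280,000×0.5 = 6,803,100; volume = 774,000 m³
S = 6,803,100 / 774,000 = 8.7895 g/kg

8.79 g/kg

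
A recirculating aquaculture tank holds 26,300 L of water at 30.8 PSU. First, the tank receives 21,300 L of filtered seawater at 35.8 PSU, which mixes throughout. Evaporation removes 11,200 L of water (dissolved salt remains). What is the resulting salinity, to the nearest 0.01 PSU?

43.20 PSU

After mixing: salt = 26,300×30.8 + 21,300×35.8 = 1,572,580; volume = 47,600 L
After evaporation: salt unchanged = 1,572,580; volume = 47,600 − 11,200 = 36,400 L
S = 1,572,580 / 36,400 = 43.2027 PSU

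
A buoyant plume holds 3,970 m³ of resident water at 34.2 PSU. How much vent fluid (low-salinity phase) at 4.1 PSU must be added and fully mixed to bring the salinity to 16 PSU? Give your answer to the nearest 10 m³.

Salt balance: 3,970×34.2 + V×4.1 = (3,970+V)×16
135,774 + 4.1V = 63,520 + 16V
72,254 = 11.9V
V = 6,071.76 m³

6070 m³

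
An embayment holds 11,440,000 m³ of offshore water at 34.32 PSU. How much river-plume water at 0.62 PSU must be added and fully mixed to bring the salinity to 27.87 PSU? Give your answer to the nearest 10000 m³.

Salt balance: 11,440,000×34.32 + V×0.62 = (11,440,000+V)×27.87
392,620,800 + 0.62V = 318,832,800 + 27.87V
73,788,000 = 27.25V
V = 2,707,816.51 m³

2710000 m³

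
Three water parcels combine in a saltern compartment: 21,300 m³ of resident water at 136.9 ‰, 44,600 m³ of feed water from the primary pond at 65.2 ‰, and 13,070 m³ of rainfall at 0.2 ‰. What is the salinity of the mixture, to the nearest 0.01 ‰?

Mass of salt is conserved:
salt = 21,300×136.9 + 44,600×65.2 + 13,070×0.2 = 2,915,970 + 2,907,920 + 2,614 = 5,826,504
volume = 21,300 + 44,600 + 13,070 = 78,970 m³
S = 5,826,504 / 78,970 = 73.7812 ‰

73.78 ‰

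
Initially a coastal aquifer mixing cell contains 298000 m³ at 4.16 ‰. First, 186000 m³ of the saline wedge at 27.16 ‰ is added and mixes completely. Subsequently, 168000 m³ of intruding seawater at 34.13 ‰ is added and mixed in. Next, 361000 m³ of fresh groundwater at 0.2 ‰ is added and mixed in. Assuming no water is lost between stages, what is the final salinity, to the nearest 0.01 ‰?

Mass of salt is conserved:
Initial salt = 298,000×4.16 = 1,239,680
After stage 1: salt = 1,239,680 + 186,000×27.16 = 6,291,440; volume = 484,000 m³; S = 12.999 ‰
After stage 2: salt = 6,291,440 + 168,000×34.13 = 12,025,280; volume = 652,000 m³; S = 18.444 ‰
After stage 3: salt = 12,025,280 + 361,000×0.2 = 12,097,480; volume = 1,013,000 m³
S = 12,097,480 / 1,013,000 = 11.9422 ‰

11.94 ‰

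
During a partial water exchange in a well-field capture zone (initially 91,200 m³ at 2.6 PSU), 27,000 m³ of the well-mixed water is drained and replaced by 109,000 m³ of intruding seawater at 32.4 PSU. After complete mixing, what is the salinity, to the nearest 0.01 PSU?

21.35 PSU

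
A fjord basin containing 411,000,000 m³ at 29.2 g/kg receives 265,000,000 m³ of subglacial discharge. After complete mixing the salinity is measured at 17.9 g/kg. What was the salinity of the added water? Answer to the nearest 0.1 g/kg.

Salt balance: 411,000,000×29.2 + 265,000,000×S = 676,000,000×17.9
12,001,200,000 + 265,000,000·S = 12,100,400,000
S = (12,100,400,000 − 12,001,200,000) / 265,000,000 = 0.3743 g/kg

0.4 g/kg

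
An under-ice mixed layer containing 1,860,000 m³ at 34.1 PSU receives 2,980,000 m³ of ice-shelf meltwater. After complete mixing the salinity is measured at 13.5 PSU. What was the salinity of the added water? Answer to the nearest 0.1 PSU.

0.6 PSU

Salt balance: 1,860,000×34.1 + 2,980,000×S = 4,840,000×13.5
63,426,000 + 2,980,000·S = 65,340,000
S = (65,340,000 − 63,426,000) / 2,980,000 = 0.6423 PSU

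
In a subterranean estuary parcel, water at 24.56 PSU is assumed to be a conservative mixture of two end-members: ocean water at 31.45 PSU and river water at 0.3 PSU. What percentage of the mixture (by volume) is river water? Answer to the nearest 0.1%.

Let f be the freshwater fraction. Salt balance per unit volume:
f×0.3 + (1−f)×31.45 = 24.56
f = (31.45 − 24.56) / (31.45 − 0.3) = 6.89/31.15 = 0.2212

22.1%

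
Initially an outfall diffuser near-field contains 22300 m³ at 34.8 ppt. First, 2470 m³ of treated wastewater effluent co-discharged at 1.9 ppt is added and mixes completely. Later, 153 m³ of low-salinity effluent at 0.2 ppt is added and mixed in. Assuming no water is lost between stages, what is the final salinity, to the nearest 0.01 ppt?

31.33 ppt

Conserving salt mass:
Initial salt = 22,300×34.8 = 776,040
After stage 1: salt = 776,040 + 2,470×1.9 = 780,733; volume = 24,770 m³; S = 31.519 ppt
After stage 2: salt = 780,733 + 153×0.2 = 780,763.6; volume = 24,923 m³
S = 780,763.6 / 24,923 = 31.327 ppt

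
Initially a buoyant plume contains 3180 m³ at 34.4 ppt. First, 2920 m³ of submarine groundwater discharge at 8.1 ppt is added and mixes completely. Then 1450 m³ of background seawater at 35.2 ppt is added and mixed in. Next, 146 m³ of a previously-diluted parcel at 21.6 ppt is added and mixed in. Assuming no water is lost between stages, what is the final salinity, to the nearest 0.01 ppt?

24.33 ppt

Total salt / total volume:
Initial salt = 3,180×34.4 = 109,392
After stage 1: salt = 109,392 + 2,920×8.1 = 133,044; volume = 6,100 m³; S = 21.81 ppt
After stage 2: salt = 133,044 + 1,450×35.2 = 184,084; volume = 7,550 m³; S = 24.382 ppt
After stage 3: salt = 184,084 + 146×21.6 = 187,237.6; volume = 7,696 m³
S = 187,237.6 / 7,696 = 24.3292 ppt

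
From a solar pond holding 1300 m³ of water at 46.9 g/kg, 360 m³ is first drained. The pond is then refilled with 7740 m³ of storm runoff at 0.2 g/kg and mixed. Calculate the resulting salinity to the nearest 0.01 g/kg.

Remaining after removal: 940 m³ at 46.9 g/kg (salt = 44,086)
After addition: salt = 44,086 + 7,740×0.2 = 45,634; volume = 8,680 m³
S = 45,634 / 8,680 = 5.2574 g/kg

5.26 g/kg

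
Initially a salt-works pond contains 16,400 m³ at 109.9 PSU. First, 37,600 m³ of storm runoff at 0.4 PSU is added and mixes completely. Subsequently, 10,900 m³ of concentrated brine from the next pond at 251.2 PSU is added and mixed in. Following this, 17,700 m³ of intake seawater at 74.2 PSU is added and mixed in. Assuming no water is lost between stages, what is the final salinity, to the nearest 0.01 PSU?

71.05 PSU

By conservation of dissolved salt,
Initial salt = 16,400×109.9 = 1,802,360
After stage 1: salt = 1,802,360 + 37,600×0.4 = 1,817,400; volume = 54,000 m³; S = 33.656 PSU
After stage 2: salt = 1,817,400 + 10,900×251.2 = 4,555,480; volume = 64,900 m³; S = 70.192 PSU
After stage 3: salt = 4,555,480 + 17,700×74.2 = 5,868,820; volume = 82,600 m³
S = 5,868,820 / 82,600 = 71.0511 PSU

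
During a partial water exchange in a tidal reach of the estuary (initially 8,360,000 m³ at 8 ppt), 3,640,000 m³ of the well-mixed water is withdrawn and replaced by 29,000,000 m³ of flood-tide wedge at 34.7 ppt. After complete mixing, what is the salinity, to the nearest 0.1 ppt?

Remaining after removal: 4,720,000 m³ at 8 ppt (salt = 37,760,000)
After addition: salt = 37,760,000 + 29,000,000×34.7 = 1,044,060,000; volume = 33,720,000 m³
S = 1,044,060,000 / 33,720,000 = 30.9626 ppt

31.0 ppt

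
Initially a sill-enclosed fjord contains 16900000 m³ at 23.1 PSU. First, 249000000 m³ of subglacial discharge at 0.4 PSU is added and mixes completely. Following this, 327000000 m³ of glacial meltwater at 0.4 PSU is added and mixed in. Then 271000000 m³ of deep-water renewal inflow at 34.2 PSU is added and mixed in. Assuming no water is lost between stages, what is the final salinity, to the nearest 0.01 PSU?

Mass of salt is conserved:
Initial salt = 16,900,000×23.1 = 390,390,000
After stage 1: salt = 390,390,000 + 249,000,000×0.4 = 489,990,000; volume = 265,900,000 m³; S = 1.843 PSU
After stage 2: salt = 489,990,000 + 327,000,000×0.4 = 620,790,000; volume = 592,900,000 m³; S = 1.047 PSU
After stage 3: salt = 620,790,000 + 271,000,000×34.2 = 9,888,990,000; volume = 863,900,000 m³
S = 9,888,990,000 / 863,900,000 = 11.4469 PSU

11.45 PSU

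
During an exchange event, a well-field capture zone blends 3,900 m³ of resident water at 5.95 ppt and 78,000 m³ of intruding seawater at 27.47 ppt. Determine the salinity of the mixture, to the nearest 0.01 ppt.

Salt balance:
salt = 3,900×5.95 + 78,000×27.47 = 23,205 + 2,142,660 = 2,165,865
volume = 3,900 + 78,000 = 81,900 m³
S = 2,165,865 / 81,900 = 26.4452 ppt

26.45 ppt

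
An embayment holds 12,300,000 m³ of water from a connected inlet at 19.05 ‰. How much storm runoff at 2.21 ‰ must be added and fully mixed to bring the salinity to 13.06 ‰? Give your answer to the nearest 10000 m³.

Salt balance: 12,300,000×19.05 + V×2.21 = (12,300,000+V)×13.06
234,315,000 + 2.21V = 160,638,000 + 13.06V
73,677,000 = 10.85V
V = 6,790,506.91 m³

6790000 m³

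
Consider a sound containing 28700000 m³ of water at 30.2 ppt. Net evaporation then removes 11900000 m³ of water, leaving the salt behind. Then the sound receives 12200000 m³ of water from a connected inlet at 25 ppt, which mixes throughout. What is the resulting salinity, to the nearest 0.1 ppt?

40.4 ppt

After evaporation: salt = 28,700,000×30.2 = 866,740,000; volume = 28,700,000 − 11,900,000 = 16,800,000 m³
After mixing: salt = 866,740,000 + 12,200,000×25 = 1,171,740,000; volume = 16,800,000 + 12,200,000 = 29,000,000 m³
S = 1,171,740,000 / 29,000,000 = 40.4048 ppt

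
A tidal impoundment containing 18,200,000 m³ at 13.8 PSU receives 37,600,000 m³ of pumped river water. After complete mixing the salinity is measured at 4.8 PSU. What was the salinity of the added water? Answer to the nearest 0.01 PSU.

Salt balance: 18,200,000×13.8 + 37,600,000×S = 55,800,000×4.8
251,160,000 + 37,600,000·S = 267,840,000
S = (267,840,000 − 251,160,000) / 37,600,000 = 0.4436 PSU

0.44 PSU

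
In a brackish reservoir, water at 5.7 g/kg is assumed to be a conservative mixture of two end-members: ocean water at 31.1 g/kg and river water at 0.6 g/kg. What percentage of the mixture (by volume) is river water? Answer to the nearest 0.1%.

Let f be the freshwater fraction. Salt balance per unit volume:
f×0.6 + (1−f)×31.1 = 5.7
f = (31.1 − 5.7) / (31.1 − 0.6) = 25.4/30.5 = 0.8328

83.3%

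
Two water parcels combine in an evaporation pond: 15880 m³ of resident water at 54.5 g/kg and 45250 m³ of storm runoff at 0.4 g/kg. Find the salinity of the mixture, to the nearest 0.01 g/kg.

14.45 g/kg

Weighted by volume,
salt = 15,880×54.5 + 45,250×0.4 = 865,460 + 18,100 = 883,560
volume = 15,880 + 45,250 = 61,130 m³
S = 883,560 / 61,130 = 14.4538 g/kg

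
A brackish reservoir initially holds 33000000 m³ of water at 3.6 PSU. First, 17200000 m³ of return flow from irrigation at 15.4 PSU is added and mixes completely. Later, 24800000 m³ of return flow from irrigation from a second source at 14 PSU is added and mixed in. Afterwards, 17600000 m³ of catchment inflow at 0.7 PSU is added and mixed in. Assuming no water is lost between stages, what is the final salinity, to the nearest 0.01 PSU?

8.03 PSU

Total salt / total volume:
Initial salt = 33,000,000×3.6 = 118,800,000
After stage 1: salt = 118,800,000 + 17,200,000×15.4 = 383,680,000; volume = 50,200,000 m³; S = 7.643 PSU
After stage 2: salt = 383,680,000 + 24,800,000×14 = 730,880,000; volume = 75,000,000 m³; S = 9.745 PSU
After stage 3: salt = 730,880,000 + 17,600,000×0.7 = 743,200,000; volume = 92,600,000 m³
S = 743,200,000 / 92,600,000 = 8.0259 PSU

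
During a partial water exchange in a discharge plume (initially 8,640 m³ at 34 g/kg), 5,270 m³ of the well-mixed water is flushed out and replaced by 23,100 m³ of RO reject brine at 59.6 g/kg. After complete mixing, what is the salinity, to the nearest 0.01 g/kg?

56.34 g/kg

Remaining after removal: 3,370 m³ at 34 g/kg (salt = 114,580)
After addition: salt = 114,580 + 23,100×59.6 = 1,491,340; volume = 26,470 m³
S = 1,491,340 / 26,470 = 56.3408 g/kg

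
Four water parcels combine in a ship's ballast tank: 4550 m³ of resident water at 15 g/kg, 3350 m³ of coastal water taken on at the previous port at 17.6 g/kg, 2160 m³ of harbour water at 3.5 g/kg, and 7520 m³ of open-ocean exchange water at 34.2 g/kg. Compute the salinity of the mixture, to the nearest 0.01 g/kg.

Mass of salt is conserved:
salt = 4,550×15 + 3,350×17.6 + 2,160×3.5 + 7,520×34.2 = 68,250 + 58,960 + 7,560 + 257,184 = 391,954
volume = 4,550 + 3,350 + 2,160 + 7,520 = 17,580 m³
S = 391,954 / 17,580 = 22.2954 g/kg

22.30 g/kg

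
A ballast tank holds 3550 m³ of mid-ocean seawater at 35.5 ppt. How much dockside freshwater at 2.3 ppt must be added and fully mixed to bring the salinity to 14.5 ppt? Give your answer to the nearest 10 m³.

Salt balance: 3,550×35.5 + V×2.3 = (3,550+V)×14.5
126,025 + 2.3V = 51,475 + 14.5V
74,550 = 12.2V
V = 6,110.66 m³

6110 m³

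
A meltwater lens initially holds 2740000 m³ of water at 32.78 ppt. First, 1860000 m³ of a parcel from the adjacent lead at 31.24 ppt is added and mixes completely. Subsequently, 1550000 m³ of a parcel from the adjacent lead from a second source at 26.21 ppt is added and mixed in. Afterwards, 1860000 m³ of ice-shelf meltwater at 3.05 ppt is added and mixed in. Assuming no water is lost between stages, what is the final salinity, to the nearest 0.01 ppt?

Salt balance:
Initial salt = 2,740,000×32.78 = 89,817,200
After stage 1: salt = 89,817,200 + 1,860,000×31.24 = 147,923,600; volume = 4,600,000 m³; S = 32.157 ppt
After stage 2: salt = 147,923,600 + 1,550,000×26.21 = 188,549,100; volume = 6,150,000 m³; S = 30.658 ppt
After stage 3: salt = 188,549,100 + 1,860,000×3.05 = 194,222,100; volume = 8,010,000 m³
S = 194,222,100 / 8,010,000 = 24.2475 ppt

24.25 ppt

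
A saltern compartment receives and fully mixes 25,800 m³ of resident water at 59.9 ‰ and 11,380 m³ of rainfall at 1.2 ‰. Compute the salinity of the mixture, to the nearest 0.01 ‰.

41.93 ‰

By conservation of dissolved salt,
salt = 25,800×59.9 + 11,380×1.2 = 1,545,420 + 13,656 = 1,559,076
volume = 25,800 + 11,380 = 37,180 m³
S = 1,559,076 / 37,180 = 41.9332 ‰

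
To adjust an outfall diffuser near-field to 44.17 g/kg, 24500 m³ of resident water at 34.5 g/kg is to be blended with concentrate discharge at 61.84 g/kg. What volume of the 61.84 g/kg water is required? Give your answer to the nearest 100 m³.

13400 m³

Salt balance: 24,500×34.5 + V×61.84 = (24,500+V)×44.17
845,250 + 61.84V = 1,082,165 + 44.17V
236,915 = 17.67V
V = 13,407.75 m³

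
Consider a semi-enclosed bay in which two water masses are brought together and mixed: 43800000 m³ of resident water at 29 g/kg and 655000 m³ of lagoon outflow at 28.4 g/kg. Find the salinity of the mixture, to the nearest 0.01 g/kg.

Weighted by volume,
salt = 43,800,000×29 + 655,000×28.4 = 1,270,200,000 + 18,602,000 = 1,288,802,000
volume = 43,800,000 + 655,000 = 44,455,000 m³
S = 1,288,802,000 / 44,455,000 = 28.9912 g/kg

28.99 g/kg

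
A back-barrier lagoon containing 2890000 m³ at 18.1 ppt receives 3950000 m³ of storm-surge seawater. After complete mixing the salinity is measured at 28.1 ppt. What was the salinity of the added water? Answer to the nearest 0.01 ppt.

35.42 ppt

Salt balance: 2,890,000×18.1 + 3,950,000×S = 6,840,000×28.1
52,309,000 + 3,950,000·S = 192,204,000
S = (192,204,000 − 52,309,000) / 3,950,000 = 35.4165 ppt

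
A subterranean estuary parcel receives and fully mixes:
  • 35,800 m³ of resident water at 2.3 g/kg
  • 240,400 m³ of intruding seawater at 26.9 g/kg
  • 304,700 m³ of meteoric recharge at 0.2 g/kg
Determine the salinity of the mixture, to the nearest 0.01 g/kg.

Total salt / total volume:
salt = 35,800×2.3 + 240,400×26.9 + 304,700×0.2 = 82,340 + 6,466,760 + 60,940 = 6,610,040
volume = 35,800 + 240,400 + 304,700 = 580,900 m³
S = 6,610,040 / 580,900 = 11.379 g/kg

11.38 g/kg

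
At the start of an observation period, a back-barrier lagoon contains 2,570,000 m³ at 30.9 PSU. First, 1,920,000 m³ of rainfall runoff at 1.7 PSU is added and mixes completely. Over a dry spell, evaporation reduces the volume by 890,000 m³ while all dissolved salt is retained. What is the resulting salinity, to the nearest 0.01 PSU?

After mixing: salt = 2,570,000×30.9 + 1,920,000×1.7 = 82,677,000; volume = 4,490,000 m³
After evaporation: salt unchanged = 82,677,000; volume = 4,490,000 − 890,000 = 3,600,000 m³
S = 82,677,000 / 3,600,000 = 22.9658 PSU

22.97 PSU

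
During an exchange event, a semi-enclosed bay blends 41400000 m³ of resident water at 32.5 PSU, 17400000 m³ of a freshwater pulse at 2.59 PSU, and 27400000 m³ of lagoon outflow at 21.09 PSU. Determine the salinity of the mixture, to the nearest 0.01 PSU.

22.84 PSU

Conserving salt mass:
salt = 41,400,000×32.5 + 17,400,000×2.59 + 27,400,000×21.09 = 1,345,500,000 + 45,066,000 + 577,866,000 = 1,968,432,000
volume = 41,400,000 + 17,400,000 + 27,400,000 = 86,200,000 m³
S = 1,968,432,000 / 86,200,000 = 22.8356 PSU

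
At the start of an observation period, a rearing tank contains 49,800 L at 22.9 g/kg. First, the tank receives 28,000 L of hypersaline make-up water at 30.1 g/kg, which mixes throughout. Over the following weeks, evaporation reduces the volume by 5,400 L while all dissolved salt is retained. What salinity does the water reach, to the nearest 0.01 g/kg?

After mixing: salt = 49,800×22.9 + 28,000×30.1 = 1,983,220; volume = 77,800 L
After evaporation: salt unchanged = 1,983,220; volume = 77,800 − 5,400 = 72,400 L
S = 1,983,220 / 72,400 = 27.3925 g/kg

27.39 g/kg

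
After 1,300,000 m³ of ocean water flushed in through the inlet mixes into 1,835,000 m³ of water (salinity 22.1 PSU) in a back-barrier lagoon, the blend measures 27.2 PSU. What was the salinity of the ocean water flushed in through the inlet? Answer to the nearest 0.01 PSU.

Salt balance: 1,835,000×22.1 + 1,300,000×S = 3,135,000×27.2
40,553,500 + 1,300,000·S = 85,272,000
S = (85,272,000 − 40,553,500) / 1,300,000 = 34.3988 PSU

34.40 PSU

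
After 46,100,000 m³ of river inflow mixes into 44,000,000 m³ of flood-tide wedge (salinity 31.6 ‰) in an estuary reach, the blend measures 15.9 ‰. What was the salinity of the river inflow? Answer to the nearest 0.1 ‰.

Salt balance: 44,000,000×31.6 + 46,100,000×S = 90,100,000×15.9
1,390,400,000 + 46,100,000·S = 1,432,590,000
S = (1,432,590,000 − 1,390,400,000) / 46,100,000 = 0.9152 ‰

0.9 ‰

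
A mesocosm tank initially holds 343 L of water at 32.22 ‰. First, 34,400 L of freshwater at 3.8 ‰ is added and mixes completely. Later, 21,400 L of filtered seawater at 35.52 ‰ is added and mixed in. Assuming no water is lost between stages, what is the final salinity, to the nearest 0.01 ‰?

Conserving salt mass:
Initial salt = 343×32.22 = 11,051.46
After stage 1: salt = 11,051.46 + 34,400×3.8 = 141,771.46; volume = 34,743 L; S = 4.081 ‰
After stage 2: salt = 141,771.46 + 21,400×35.52 = 901,899.46; volume = 56,143 L
S = 901,899.46 / 56,143 = 16.0643 ‰

16.06 ‰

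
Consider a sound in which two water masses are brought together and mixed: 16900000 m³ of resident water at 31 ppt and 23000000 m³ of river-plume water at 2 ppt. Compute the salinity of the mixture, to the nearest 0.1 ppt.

Conserving salt mass:
salt = 16,900,000×31 + 23,000,000×2 = 523,900,000 + 46,000,000 = 569,900,000
volume = 16,900,000 + 23,000,000 = 39,900,000 m³
S = 569,900,000 / 39,900,000 = 14.283 ppt

14.3 ppt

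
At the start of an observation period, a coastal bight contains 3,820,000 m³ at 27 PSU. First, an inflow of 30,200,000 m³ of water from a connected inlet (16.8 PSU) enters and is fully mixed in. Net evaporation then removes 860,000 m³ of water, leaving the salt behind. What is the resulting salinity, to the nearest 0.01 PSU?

18.41 PSU

After mixing: salt = 3,820,000×27 + 30,200,000×16.8 = 610,500,000; volume = 34,020,000 m³
After evaporation: salt unchanged = 610,500,000; volume = 34,020,000 − 860,000 = 33,160,000 m³
S = 610,500,000 / 33,160,000 = 18.4107 PSU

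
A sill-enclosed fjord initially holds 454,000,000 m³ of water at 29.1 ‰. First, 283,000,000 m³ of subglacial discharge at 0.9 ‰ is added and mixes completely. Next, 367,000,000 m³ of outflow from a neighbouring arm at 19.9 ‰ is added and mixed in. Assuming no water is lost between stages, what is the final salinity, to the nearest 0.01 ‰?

Weighted by volume,
Initial salt = 454,000,000×29.1 = 13,211,400,000
After stage 1: salt = 13,211,400,000 + 283,000,000×0.9 = 13,466,100,000; volume = 737,000,000 m³; S = 18.272 ‰
After stage 2: salt = 13,466,100,000 + 367,000,000×19.9 = 20,769,400,000; volume = 1,104,000,000 m³
S = 20,769,400,000 / 1,104,000,000 = 18.8129 ‰

18.81 ‰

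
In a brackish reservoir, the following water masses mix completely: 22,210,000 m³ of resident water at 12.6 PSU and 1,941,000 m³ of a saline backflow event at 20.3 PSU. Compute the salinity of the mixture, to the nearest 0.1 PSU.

Salt balance:
salt = 22,210,000×12.6 + 1,941,000×20.3 = 279,846,000 + 39,402,300 = 319,248,300
volume = 22,210,000 + 1,941,000 = 24,151,000 m³
S = 319,248,300 / 24,151,000 = 13.219 PSU

13.2 PSU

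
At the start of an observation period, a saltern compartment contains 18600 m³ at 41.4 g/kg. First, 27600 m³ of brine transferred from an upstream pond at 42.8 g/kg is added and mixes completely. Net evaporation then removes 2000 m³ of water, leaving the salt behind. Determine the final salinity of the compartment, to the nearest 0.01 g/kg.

44.15 g/kg

After mixing: salt = 18,600×41.4 + 27,600×42.8 = 1,951,320; volume = 46,200 m³
After evaporation: salt unchanged = 1,951,320; volume = 46,200 − 2,000 = 44,200 m³
S = 1,951,320 / 44,200 = 44.1475 g/kg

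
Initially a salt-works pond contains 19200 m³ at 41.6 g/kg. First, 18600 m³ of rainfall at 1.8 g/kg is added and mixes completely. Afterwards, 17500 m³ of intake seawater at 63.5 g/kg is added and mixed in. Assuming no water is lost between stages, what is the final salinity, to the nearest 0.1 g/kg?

Salt balance:
Initial salt = 19,200×41.6 = 798,720
After stage 1: salt = 798,720 + 18,600×1.8 = 832,200; volume = 37,800 m³; S = 22.016 g/kg
After stage 2: salt = 832,200 + 17,500×63.5 = 1,943,450; volume = 55,300 m³
S = 1,943,450 / 55,300 = 35.1438 g/kg

35.1 g/kg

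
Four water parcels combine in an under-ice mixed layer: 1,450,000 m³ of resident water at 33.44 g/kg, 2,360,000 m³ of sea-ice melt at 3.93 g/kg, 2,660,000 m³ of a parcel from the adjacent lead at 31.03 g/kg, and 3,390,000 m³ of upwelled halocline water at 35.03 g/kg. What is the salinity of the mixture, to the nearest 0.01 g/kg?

26.27 g/kg

Total salt / total volume:
salt = 1,450,000×33.44 + 2,360,000×3.93 + 2,660,000×31.03 + 3,390,000×35.03 = 48,488,000 + 9,274,800 + 82,539,800 + 118,751,700 = 259,054,300
volume = 1,450,000 + 2,360,000 + 2,660,000 + 3,390,000 = 9,860,000 m³
S = 259,054,300 / 9,860,000 = 26.2733 g/kg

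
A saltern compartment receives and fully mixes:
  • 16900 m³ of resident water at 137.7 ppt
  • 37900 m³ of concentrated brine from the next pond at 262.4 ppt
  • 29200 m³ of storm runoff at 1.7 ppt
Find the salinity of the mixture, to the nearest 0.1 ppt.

Salt balance:
salt = 16,900×137.7 + 37,900×262.4 + 29,200×1.7 = 2,327,130 + 9,944,960 + 49,640 = 12,321,730
volume = 16,900 + 37,900 + 29,200 = 84,000 m³
S = 12,321,730 / 84,000 = 146.687 ppt

146.7 ppt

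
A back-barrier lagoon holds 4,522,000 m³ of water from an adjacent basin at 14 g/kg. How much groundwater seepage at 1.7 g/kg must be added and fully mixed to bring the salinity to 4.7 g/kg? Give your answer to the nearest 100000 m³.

Salt balance: 4,522,000×14 + V×1.7 = (4,522,000+V)×4.7
63,308,000 + 1.7V = 21,253,400 + 4.7V
42,054,600 = 3V
V = 14,018,200 m³

14000000 m³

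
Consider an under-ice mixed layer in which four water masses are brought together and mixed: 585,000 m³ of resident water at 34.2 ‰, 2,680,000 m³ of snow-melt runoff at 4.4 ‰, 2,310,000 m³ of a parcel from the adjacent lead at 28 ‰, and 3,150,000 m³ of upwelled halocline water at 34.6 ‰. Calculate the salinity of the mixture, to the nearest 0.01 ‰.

23.55 ‰

Total salt / total volume:
salt = 585,000×34.2 + 2,680,000×4.4 + 2,310,000×28 + 3,150,000×34.6 = 20,007,000 + 11,792,000 + 64,680,000 + 108,990,000 = 205,469,000
volume = 585,000 + 2,680,000 + 2,310,000 + 3,150,000 = 8,725,000 m³
S = 205,469,000 / 8,725,000 = 23.5495 ‰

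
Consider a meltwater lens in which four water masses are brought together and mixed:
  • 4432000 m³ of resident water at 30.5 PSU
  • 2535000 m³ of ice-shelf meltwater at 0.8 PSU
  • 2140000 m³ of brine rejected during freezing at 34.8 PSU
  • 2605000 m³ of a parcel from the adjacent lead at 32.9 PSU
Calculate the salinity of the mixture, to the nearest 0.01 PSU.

25.39 PSU

Conserving salt mass:
salt = 4,432,000×30.5 + 2,535,000×0.8 + 2,140,000×34.8 + 2,605,000×32.9 = 135,176,000 + 2,028,000 + 74,472,000 + 85,704,500 = 297,380,500
volume = 4,432,000 + 2,535,000 + 2,140,000 + 2,605,000 = 11,712,000 m³
S = 297,380,500 / 11,712,000 = 25.3911 PSU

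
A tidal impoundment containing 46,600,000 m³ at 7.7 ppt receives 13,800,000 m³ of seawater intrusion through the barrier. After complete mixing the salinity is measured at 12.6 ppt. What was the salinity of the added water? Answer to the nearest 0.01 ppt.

29.15 ppt

Salt balance: 46,600,000×7.7 + 13,800,000×S = 60,400,000×12.6
358,820,000 + 13,800,000·S = 761,040,000
S = (761,040,000 − 358,820,000) / 13,800,000 = 29.1464 ppt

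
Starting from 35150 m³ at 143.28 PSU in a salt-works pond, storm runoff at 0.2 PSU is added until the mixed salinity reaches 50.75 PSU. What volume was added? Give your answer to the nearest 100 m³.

64300 m³

Salt balance: 35,150×143.28 + V×0.2 = (35,150+V)×50.75
5,036,292 + 0.2V = 1,783,862.5 + 50.75V
3,252,429.5 = 50.55V
V = 64,340.84 m³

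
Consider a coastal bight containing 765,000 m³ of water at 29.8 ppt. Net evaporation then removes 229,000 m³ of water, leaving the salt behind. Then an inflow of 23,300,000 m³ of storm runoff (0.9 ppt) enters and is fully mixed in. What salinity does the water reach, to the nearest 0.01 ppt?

1.84 ppt

After evaporation: salt = 765,000×29.8 = 22,797,000; volume = 765,000 − 229,000 = 536,000 m³
After mixing: salt = 22,797,000 + 23,300,000×0.9 = 43,767,000; volume = 536,000 + 23,300,000 = 23,836,000 m³
S = 43,767,000 / 23,836,000 = 1.8362 ppt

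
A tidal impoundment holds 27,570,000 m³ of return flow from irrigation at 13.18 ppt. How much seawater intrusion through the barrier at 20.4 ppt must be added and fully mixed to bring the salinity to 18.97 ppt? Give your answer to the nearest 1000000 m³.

112000000 m³

Salt balance: 27,570,000×13.18 + V×20.4 = (27,570,000+V)×18.97
363,372,600 + 20.4V = 523,002,900 + 18.97V
159,630,300 = 1.43V
V = 111,629,580.42 m³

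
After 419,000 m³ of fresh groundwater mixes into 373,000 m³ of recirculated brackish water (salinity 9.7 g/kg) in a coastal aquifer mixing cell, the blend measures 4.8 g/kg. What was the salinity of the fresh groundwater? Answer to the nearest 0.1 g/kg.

Salt balance: 373,000×9.7 + 419,000×S = 792,000×4.8
3,618,100 + 419,000·S = 3,801,600
S = (3,801,600 − 3,618,100) / 419,000 = 0.4379 g/kg

0.4 g/kg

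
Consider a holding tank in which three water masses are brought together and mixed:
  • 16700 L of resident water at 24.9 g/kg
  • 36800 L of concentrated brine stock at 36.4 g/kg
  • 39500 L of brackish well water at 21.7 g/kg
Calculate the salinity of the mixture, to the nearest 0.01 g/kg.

28.09 g/kg

Weighted by volume,
salt = 16,700×24.9 + 36,800×36.4 + 39,500×21.7 = 415,830 + 1,339,520 + 857,150 = 2,612,500
volume = 16,700 + 36,800 + 39,500 = 93,000 L
S = 2,612,500 / 93,000 = 28.0914 g/kg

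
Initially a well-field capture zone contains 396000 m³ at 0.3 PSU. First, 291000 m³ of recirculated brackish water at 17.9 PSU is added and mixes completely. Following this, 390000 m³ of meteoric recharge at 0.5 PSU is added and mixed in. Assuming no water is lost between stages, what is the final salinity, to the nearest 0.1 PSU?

5.1 PSU

By conservation of dissolved salt,
Initial salt = 396,000×0.3 = 118,800
After stage 1: salt = 118,800 + 291,000×17.9 = 5,327,700; volume = 687,000 m³; S = 7.755 PSU
After stage 2: salt = 5,327,700 + 390,000×0.5 = 5,522,700; volume = 1,077,000 m³
S = 5,522,700 / 1,077,000 = 5.1279 PSU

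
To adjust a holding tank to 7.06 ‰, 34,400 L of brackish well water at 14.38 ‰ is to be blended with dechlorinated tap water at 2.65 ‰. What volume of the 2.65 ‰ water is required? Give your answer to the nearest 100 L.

Salt balance: 34,400×14.38 + V×2.65 = (34,400+V)×7.06
494,672 + 2.65V = 242,864 + 7.06V
251,808 = 4.41V
V = 57,099.32 L

57100 L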